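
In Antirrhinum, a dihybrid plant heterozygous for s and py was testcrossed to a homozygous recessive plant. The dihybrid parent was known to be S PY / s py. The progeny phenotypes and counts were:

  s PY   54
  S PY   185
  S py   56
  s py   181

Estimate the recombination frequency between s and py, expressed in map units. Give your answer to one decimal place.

23.1 map units

The recombinant classes are S py and s PY: 56 + 54 = 110.
Recombination frequency = 110/476 = 0.2311 ≈ 23.1%, i.e. 23.1 map units.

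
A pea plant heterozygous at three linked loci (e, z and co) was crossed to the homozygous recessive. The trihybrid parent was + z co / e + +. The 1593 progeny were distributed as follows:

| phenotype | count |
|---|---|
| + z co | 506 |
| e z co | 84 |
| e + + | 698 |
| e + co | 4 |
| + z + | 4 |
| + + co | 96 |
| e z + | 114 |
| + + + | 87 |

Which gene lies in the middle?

The two rarest classes, + z + and e + co, are the double crossovers. Comparing them with the parentals, only the co allele has switched, so co is the middle locus and the order is z – co – e.

co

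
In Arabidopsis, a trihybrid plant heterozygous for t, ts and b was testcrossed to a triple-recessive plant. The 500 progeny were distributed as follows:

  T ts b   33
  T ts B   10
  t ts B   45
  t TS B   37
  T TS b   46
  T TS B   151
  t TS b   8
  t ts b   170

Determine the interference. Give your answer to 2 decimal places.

0.06

The two most frequent reciprocal classes, t ts b and T TS B, are the parental types, so the F1 was t ts b / T TS B.
The two rarest classes, t TS b and T ts B, are the double crossovers. Comparing them with the parentals, only the ts allele has switched, so ts is the middle locus and the order is t – ts – b.
t–ts: (70 + 18)/500 = 0.1760; ts–b: (91 + 18)/500 = 0.2180.
Expected DCO frequency = 0.1760 × 0.2180 ≈ 0.03837; observed = 18/500 ≈ 0.03600.
Coefficient of coincidence = 0.03600/0.03837 ≈ 0.94; interference = 1 − 0.94 = 0.06.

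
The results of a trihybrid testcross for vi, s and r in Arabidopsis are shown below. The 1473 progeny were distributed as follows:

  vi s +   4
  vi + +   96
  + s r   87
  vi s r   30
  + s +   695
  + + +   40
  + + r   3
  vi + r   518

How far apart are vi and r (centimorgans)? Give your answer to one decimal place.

The two most frequent reciprocal classes, vi + r and + s +, are the parental types, so the F1 was vi + r / + s +.
The two rarest classes, + + r and vi s +, are the double crossovers. Comparing them with the parentals, only the vi allele has switched, so vi is the middle locus and the order is s – vi – r.
Crossovers in the vi–r interval produce the single-crossover classes vi + + and + s r (96 + 87 = 183) plus the double crossovers (7).
RF(vi–r) = (183 + 7) / 1473 = 190/1473 = 0.1290 → 12.9 centimorgans.

12.9 centimorgans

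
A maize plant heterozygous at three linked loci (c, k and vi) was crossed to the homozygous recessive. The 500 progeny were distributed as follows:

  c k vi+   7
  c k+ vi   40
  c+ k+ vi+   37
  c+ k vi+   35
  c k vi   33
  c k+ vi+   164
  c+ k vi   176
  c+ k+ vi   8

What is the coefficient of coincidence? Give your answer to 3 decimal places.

0.980

The two most frequent reciprocal classes, c k+ vi+ and c+ k vi, are the parental types, so the F1 was c k+ vi+ / c+ k vi.
The two rarest classes, c k vi+ and c+ k+ vi, are the double crossovers. Comparing them with the parentals, only the k allele has switched, so k is the middle locus and the order is vi – k – c.
vi–k: (75 + 15)/500 = 0.1800; k–c: (70 + 15)/500 = 0.1700.
Expected DCO frequency = 0.1800 × 0.1700 ≈ 0.03060; observed = 15/500 ≈ 0.03000.
Coefficient of coincidence = 0.03000/0.03060 ≈ 0.980.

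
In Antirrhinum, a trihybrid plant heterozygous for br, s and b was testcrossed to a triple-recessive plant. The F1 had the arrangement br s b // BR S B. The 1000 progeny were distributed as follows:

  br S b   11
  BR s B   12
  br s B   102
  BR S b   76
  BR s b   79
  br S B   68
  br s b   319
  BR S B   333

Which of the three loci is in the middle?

s

The two rarest classes, br S b and BR s B, are the double crossovers. Comparing them with the parentals, only the s allele has switched, so s is the middle locus and the order is br – s – b.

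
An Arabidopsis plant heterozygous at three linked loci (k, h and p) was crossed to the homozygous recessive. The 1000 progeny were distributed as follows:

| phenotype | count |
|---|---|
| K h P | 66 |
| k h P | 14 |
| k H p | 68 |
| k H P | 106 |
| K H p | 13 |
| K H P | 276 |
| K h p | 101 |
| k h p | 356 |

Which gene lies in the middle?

p

The two most frequent reciprocal classes, K H P and k h p, are the parental types, so the F1 was K H P / k h p.
The two rarest classes, K H p and k h P, are the double crossovers. Comparing them with the parentals, only the p allele has switched, so p is the middle locus and the order is h – p – k.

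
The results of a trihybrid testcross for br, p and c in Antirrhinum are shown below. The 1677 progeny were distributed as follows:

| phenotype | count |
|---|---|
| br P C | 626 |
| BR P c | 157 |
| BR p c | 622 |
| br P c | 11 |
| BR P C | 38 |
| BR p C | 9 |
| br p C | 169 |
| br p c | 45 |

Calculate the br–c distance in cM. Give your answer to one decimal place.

6.1 cM

The two most frequent reciprocal classes, BR p c and br P C, are the parental types, so the F1 was BR p c / br P C.
The two rarest classes, BR p C and br P c, are the double crossovers. Comparing them with the parentals, only the c allele has switched, so c is the middle locus and the order is p – c – br.
Crossovers in the c–br interval produce the single-crossover classes br p c and BR P C (45 + 38 = 83) plus the double crossovers (20).
RF(c–br) = (83 + 20) / 1677 = 103/1677 = 0.0614 → 6.1 cM.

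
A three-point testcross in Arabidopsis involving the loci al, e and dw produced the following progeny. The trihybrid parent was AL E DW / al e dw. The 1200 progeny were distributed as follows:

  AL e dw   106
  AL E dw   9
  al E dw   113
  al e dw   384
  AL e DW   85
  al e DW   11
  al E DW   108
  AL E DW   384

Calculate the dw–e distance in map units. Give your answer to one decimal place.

18.2 map units

The two rarest classes, AL E dw and al e DW, are the double crossovers. Comparing them with the parentals, only the dw allele has switched, so dw is the middle locus and the order is al – dw – e.
Crossovers in the dw–e interval produce the single-crossover classes AL e DW and al E dw (85 + 113 = 198) plus the double crossovers (20).
RF(dw–e) = (198 + 20) / 1200 = 218/1200 = 0.1817 → 18.2 map units.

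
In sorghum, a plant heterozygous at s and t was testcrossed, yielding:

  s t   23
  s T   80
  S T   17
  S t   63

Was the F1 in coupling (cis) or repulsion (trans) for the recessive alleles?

trans

The two most frequent classes are S t (63) and s T (80); these are the parental (non-recombinant) types.
So the F1 carried S t on one chromosome and s T on the other — the recessive alleles are on opposite chromosomes (trans / repulsion).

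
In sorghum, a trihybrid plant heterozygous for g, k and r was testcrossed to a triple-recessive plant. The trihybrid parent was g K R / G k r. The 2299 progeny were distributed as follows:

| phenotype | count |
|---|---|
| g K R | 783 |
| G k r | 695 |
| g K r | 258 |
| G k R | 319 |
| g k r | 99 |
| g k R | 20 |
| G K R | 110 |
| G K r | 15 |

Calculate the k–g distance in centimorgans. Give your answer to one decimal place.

The two rarest classes, g k R and G K r, are the double crossovers. Comparing them with the parentals, only the k allele has switched, so k is the middle locus and the order is r – k – g.
Crossovers in the k–g interval produce the single-crossover classes G K R and g k r (110 + 99 = 209) plus the double crossovers (35).
RF(k–g) = (209 + 35) / 2299 = 244/2299 = 0.1061 → 10.6 centimorgans.

10.6 centimorgans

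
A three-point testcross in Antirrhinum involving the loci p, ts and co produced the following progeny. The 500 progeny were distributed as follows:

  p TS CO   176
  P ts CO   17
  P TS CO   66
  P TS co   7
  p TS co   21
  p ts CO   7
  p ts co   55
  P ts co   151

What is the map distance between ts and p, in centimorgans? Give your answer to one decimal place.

The two most frequent reciprocal classes, P ts co and p TS CO, are the parental types, so the F1 was P ts co / p TS CO.
The two rarest classes, P TS co and p ts CO, are the double crossovers. Comparing them with the parentals, only the ts allele has switched, so ts is the middle locus and the order is co – ts – p.
Crossovers in the ts–p interval produce the single-crossover classes p ts co and P TS CO (55 + 66 = 121) plus the double crossovers (14).
RF(ts–p) = (121 + 14) / 500 = 135/500 = 0.2700 → 27.0 centimorgans.

27.0 centimorgans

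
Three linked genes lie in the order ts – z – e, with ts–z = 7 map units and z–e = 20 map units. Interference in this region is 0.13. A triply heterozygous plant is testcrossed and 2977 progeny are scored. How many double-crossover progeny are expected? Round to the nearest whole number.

36

Map distances give recombination frequencies of 0.070 and 0.200 for the two intervals.
With interference 0.13 (so coincidence = 0.87), expected double-crossover frequency = 0.070 × 0.200 × 0.87 = 0.01218.
Expected number = 0.01218 × 2977 = 36.26 ≈ 36.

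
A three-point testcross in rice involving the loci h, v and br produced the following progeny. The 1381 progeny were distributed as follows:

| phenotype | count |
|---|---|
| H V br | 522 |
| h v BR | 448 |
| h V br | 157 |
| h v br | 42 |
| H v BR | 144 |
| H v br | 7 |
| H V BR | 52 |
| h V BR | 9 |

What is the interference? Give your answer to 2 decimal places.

0.37

The two most frequent reciprocal classes, h v BR and H V br, are the parental types, so the F1 was h v BR / H V br.
The two rarest classes, h V BR and H v br, are the double crossovers. Comparing them with the parentals, only the v allele has switched, so v is the middle locus and the order is br – v – h.
br–v: (94 + 16)/1381 = 0.0797; v–h: (301 + 16)/1381 = 0.2295.
Expected DCO frequency = 0.0797 × 0.2295 ≈ 0.01829; observed = 16/1381 ≈ 0.01159.
Coefficient of coincidence = 0.01159/0.01829 ≈ 0.63; interference = 1 − 0.63 = 0.37.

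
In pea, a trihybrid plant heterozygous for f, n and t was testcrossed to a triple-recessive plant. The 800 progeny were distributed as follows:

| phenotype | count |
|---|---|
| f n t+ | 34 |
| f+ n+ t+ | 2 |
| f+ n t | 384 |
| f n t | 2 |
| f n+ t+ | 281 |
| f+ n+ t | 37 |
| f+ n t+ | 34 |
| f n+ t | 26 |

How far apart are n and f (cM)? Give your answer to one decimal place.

The two most frequent reciprocal classes, f n+ t+ and f+ n t, are the parental types, so the F1 was f n+ t+ / f+ n t.
The two rarest classes, f+ n+ t+ and f n t, are the double crossovers. Comparing them with the parentals, only the f allele has switched, so f is the middle locus and the order is t – f – n.
Crossovers in the f–n interval produce the single-crossover classes f n t+ and f+ n+ t (34 + 37 = 71) plus the double crossovers (4).
RF(f–n) = (71 + 4) / 800 = 75/800 = 0.0938 → 9.4 cM.

9.4 cM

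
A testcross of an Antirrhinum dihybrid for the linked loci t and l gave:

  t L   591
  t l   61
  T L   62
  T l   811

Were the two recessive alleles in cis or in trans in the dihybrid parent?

The two most frequent classes are T l (811) and t L (591); these are the parental (non-recombinant) types.
So the F1 carried T l on one chromosome and t L on the other — the recessive alleles are on opposite chromosomes (trans / repulsion).

trans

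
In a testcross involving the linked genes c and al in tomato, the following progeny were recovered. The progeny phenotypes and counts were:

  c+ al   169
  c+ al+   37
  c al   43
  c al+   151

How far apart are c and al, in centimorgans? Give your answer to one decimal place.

The two most frequent classes, c+ al (169) and c al+ (151), are the parental types, so the F1 was c+ al / c al+.
The recombinant classes are c+ al+ and c al: 37 + 43 = 80.
Recombination frequency = 80/400 = 0.2000 ≈ 20.0%, i.e. 20.0 centimorgans.

20.0 centimorgans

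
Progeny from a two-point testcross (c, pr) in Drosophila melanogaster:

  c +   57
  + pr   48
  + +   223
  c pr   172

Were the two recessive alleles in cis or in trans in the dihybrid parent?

The two most frequent classes are + + (223) and c pr (172); these are the parental (non-recombinant) types.
So the F1 carried + + on one chromosome and c pr on the other — the recessive alleles are on the same chromosome (cis / coupling).

cis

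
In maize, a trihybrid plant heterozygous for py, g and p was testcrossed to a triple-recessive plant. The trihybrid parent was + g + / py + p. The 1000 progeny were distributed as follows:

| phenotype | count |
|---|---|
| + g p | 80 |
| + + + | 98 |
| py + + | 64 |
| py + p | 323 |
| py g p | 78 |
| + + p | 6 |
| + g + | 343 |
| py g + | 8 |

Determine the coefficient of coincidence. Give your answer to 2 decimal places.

0.47

The two rarest classes, py g + and + + p, are the double crossovers. Comparing them with the parentals, only the py allele has switched, so py is the middle locus and the order is p – py – g.
p–py: (144 + 14)/1000 = 0.1580; py–g: (176 + 14)/1000 = 0.1900.
Expected DCO frequency = 0.1580 × 0.1900 ≈ 0.03002; observed = 14/1000 ≈ 0.01400.
Coefficient of coincidence = 0.01400/0.03002 ≈ 0.47.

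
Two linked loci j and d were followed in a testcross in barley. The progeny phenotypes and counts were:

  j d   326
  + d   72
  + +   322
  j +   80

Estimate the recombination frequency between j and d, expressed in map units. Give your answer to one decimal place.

19.0 map units

The two most frequent classes, + + (322) and j d (326), are the parental types, so the F1 was + + / j d.
The recombinant classes are + d and j +: 72 + 80 = 152.
Recombination frequency = 152/800 = 0.1900 ≈ 19.0%, i.e. 19.0 map units.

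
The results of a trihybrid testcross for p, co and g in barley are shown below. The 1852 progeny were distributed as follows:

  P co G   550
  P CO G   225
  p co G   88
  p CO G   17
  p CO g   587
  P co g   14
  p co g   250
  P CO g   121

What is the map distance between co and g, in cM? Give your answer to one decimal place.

The two most frequent reciprocal classes, P co G and p CO g, are the parental types, so the F1 was P co G / p CO g.
The two rarest classes, P co g and p CO G, are the double crossovers. Comparing them with the parentals, only the g allele has switched, so g is the middle locus and the order is p – g – co.
Crossovers in the g–co interval produce the single-crossover classes P CO G and p co g (225 + 250 = 475) plus the double crossovers (31).
RF(g–co) = (475 + 31) / 1852 = 506/1852 = 0.2732 → 27.3 cM.

27.3 cM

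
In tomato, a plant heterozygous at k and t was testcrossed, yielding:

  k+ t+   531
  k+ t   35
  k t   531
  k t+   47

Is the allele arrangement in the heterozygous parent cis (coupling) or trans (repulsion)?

cis

The two most frequent classes are k+ t+ (531) and k t (531); these are the parental (non-recombinant) types.
So the F1 carried k+ t+ on one chromosome and k t on the other — the recessive alleles are on the same chromosome (cis / coupling).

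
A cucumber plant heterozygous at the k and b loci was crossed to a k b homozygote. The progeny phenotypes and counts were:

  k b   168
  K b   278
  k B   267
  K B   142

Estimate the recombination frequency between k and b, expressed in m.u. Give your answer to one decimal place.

36.3 m.u.

The two most frequent classes, K b (278) and k B (267), are the parental types, so the F1 was K b / k B.
The recombinant classes are K B and k b: 142 + 168 = 310.
Recombination frequency = 310/855 = 0.3626 ≈ 36.3%, i.e. 36.3 m.u.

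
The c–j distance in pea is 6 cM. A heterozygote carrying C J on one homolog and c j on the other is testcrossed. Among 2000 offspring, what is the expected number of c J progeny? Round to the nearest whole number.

A map distance of 6 cM corresponds to a recombination frequency of 0.060.
The F1 is C J / c j, so c J is a recombinant gamete class with expected frequency r/2 = 0.060/2 = 0.0300.
Expected number = 0.0300 × 2000 = 60.00 ≈ 60.

60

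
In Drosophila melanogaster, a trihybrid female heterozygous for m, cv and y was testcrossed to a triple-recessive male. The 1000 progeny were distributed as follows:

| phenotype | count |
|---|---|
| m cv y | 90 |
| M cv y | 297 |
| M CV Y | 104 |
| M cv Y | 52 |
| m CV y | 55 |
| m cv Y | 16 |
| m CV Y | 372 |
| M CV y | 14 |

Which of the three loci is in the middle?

cv

The two most frequent reciprocal classes, M cv y and m CV Y, are the parental types, so the F1 was M cv y / m CV Y.
The two rarest classes, M CV y and m cv Y, are the double crossovers. Comparing them with the parentals, only the cv allele has switched, so cv is the middle locus and the order is y – cv – m.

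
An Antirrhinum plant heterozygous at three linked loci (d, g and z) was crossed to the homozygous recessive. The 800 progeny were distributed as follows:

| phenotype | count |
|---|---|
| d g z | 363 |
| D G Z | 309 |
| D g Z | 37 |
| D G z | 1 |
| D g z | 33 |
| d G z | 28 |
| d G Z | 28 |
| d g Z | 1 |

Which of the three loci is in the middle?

z

The two most frequent reciprocal classes, D G Z and d g z, are the parental types, so the F1 was D G Z / d g z.
The two rarest classes, D G z and d g Z, are the double crossovers. Comparing them with the parentals, only the z allele has switched, so z is the middle locus and the order is g – z – d.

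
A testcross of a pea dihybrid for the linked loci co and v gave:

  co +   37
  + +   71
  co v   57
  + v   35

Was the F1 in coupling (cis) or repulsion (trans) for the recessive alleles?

cis

The two most frequent classes are + + (71) and co v (57); these are the parental (non-recombinant) types.
So the F1 carried + + on one chromosome and co v on the other — the recessive alleles are on the same chromosome (cis / coupling).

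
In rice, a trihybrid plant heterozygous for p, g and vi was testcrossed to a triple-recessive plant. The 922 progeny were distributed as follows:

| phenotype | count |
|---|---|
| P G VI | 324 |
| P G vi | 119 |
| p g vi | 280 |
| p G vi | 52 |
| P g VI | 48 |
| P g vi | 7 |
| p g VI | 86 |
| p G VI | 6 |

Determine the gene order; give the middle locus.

The two most frequent reciprocal classes, p g vi and P G VI, are the parental types, so the F1 was p g vi / P G VI.
The two rarest classes, P g vi and p G VI, are the double crossovers. Comparing them with the parentals, only the p allele has switched, so p is the middle locus and the order is vi – p – g.

p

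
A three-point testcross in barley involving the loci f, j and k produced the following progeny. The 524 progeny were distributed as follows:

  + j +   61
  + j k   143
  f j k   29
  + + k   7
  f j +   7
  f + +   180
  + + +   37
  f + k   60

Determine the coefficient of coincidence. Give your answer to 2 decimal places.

0.68

The two most frequent reciprocal classes, f + + and + j k, are the parental types, so the F1 was f + + / + j k.
The two rarest classes, f j + and + + k, are the double crossovers. Comparing them with the parentals, only the j allele has switched, so j is the middle locus and the order is k – j – f.
k–j: (121 + 14)/524 = 0.2576; j–f: (66 + 14)/524 = 0.1527.
Expected DCO frequency = 0.2576 × 0.1527 ≈ 0.03934; observed = 14/524 ≈ 0.02672.
Coefficient of coincidence = 0.02672/0.03934 ≈ 0.68.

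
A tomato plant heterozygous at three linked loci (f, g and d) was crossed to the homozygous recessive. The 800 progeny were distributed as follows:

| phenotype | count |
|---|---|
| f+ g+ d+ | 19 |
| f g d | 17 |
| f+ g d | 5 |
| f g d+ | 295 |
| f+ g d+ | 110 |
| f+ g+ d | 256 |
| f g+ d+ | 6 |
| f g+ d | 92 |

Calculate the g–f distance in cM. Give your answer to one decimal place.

26.6 cM

The two most frequent reciprocal classes, f g d+ and f+ g+ d, are the parental types, so the F1 was f g d+ / f+ g+ d.
The two rarest classes, f g+ d+ and f+ g d, are the double crossovers. Comparing them with the parentals, only the g allele has switched, so g is the middle locus and the order is f – g – d.
Crossovers in the f–g interval produce the single-crossover classes f+ g d+ and f g+ d (110 + 92 = 202) plus the double crossovers (11).
RF(f–g) = (202 + 11) / 800 = 213/800 = 0.2662 → 26.6 cM.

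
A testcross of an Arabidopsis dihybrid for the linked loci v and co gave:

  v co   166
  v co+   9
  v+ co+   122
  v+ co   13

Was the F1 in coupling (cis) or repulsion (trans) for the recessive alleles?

The two most frequent classes are v+ co+ (122) and v co (166); these are the parental (non-recombinant) types.
So the F1 carried v+ co+ on one chromosome and v co on the other — the recessive alleles are on the same chromosome (cis / coupling).

cis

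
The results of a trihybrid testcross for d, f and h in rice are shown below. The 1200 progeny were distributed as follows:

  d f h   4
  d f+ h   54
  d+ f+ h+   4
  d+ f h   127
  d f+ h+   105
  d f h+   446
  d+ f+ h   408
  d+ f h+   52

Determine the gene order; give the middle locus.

h

The two most frequent reciprocal classes, d+ f+ h and d f h+, are the parental types, so the F1 was d+ f+ h / d f h+.
The two rarest classes, d+ f+ h+ and d f h, are the double crossovers. Comparing them with the parentals, only the h allele has switched, so h is the middle locus and the order is d – h – f.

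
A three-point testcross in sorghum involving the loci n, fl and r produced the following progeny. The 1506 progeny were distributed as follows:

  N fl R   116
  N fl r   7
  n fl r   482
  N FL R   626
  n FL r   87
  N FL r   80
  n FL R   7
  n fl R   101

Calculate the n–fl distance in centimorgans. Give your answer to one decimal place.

14.4 centimorgans

The two most frequent reciprocal classes, N FL R and n fl r, are the parental types, so the F1 was N FL R / n fl r.
The two rarest classes, n FL R and N fl r, are the double crossovers. Comparing them with the parentals, only the n allele has switched, so n is the middle locus and the order is r – n – fl.
Crossovers in the n–fl interval produce the single-crossover classes N fl R and n FL r (116 + 87 = 203) plus the double crossovers (14).
RF(n–fl) = (203 + 14) / 1506 = 217/1506 = 0.1441 → 14.4 centimorgans.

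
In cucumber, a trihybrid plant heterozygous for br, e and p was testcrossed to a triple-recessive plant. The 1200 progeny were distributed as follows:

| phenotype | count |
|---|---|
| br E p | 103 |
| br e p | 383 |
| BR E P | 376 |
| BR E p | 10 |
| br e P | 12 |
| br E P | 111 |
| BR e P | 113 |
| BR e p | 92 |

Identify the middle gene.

The two most frequent reciprocal classes, br e p and BR E P, are the parental types, so the F1 was br e p / BR E P.
The two rarest classes, br e P and BR E p, are the double crossovers. Comparing them with the parentals, only the p allele has switched, so p is the middle locus and the order is br – p – e.

p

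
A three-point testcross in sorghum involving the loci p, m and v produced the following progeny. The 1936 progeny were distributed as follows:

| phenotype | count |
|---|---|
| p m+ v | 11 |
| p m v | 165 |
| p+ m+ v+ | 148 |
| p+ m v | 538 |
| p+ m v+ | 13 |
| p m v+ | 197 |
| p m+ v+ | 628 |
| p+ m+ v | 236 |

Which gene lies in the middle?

v

The two most frequent reciprocal classes, p+ m v and p m+ v+, are the parental types, so the F1 was p+ m v / p m+ v+.
The two rarest classes, p+ m v+ and p m+ v, are the double crossovers. Comparing them with the parentals, only the v allele has switched, so v is the middle locus and the order is p – v – m.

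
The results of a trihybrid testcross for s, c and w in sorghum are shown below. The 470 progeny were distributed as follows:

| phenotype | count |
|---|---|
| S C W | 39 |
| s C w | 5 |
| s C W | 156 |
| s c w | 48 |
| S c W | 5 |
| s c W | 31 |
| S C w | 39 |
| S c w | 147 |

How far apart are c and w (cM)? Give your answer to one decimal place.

17.0 cM

The two most frequent reciprocal classes, S c w and s C W, are the parental types, so the F1 was S c w / s C W.
The two rarest classes, S c W and s C w, are the double crossovers. Comparing them with the parentals, only the w allele has switched, so w is the middle locus and the order is s – w – c.
Crossovers in the w–c interval produce the single-crossover classes S C w and s c W (39 + 31 = 70) plus the double crossovers (10).
RF(w–c) = (70 + 10) / 470 = 80/470 = 0.1702 → 17.0 cM.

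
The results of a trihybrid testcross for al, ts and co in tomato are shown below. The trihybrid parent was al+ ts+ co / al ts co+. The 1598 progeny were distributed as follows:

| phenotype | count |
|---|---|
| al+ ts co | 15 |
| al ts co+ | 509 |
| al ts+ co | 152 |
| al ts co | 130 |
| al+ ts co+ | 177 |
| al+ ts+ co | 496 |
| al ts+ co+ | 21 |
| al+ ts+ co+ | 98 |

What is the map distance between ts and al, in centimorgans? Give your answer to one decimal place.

22.8 centimorgans

The two rarest classes, al+ ts co and al ts+ co+, are the double crossovers. Comparing them with the parentals, only the ts allele has switched, so ts is the middle locus and the order is co – ts – al.
Crossovers in the ts–al interval produce the single-crossover classes al ts+ co and al+ ts co+ (152 + 177 = 329) plus the double crossovers (36).
RF(ts–al) = (329 + 36) / 1598 = 365/1598 = 0.2284 → 22.8 centimorgans.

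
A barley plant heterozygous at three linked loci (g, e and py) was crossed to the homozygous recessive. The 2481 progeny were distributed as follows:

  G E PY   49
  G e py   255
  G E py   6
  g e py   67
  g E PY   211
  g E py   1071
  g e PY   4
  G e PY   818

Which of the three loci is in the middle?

The two most frequent reciprocal classes, G e PY and g E py, are the parental types, so the F1 was G e PY / g E py.
The two rarest classes, g e PY and G E py, are the double crossovers. Comparing them with the parentals, only the g allele has switched, so g is the middle locus and the order is e – g – py.

g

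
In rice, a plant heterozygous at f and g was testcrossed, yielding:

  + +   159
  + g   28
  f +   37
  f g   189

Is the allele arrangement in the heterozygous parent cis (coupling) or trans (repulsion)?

The two most frequent classes are + + (159) and f g (189); these are the parental (non-recombinant) types.
So the F1 carried + + on one chromosome and f g on the other — the recessive alleles are on the same chromosome (cis / coupling).

cis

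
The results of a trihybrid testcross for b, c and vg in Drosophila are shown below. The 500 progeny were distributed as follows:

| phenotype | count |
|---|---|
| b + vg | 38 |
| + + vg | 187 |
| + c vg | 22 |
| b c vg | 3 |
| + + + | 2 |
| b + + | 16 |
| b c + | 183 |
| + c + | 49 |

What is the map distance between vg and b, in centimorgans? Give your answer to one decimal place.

18.4 centimorgans

The two most frequent reciprocal classes, + + vg and b c +, are the parental types, so the F1 was + + vg / b c +.
The two rarest classes, + + + and b c vg, are the double crossovers. Comparing them with the parentals, only the vg allele has switched, so vg is the middle locus and the order is c – vg – b.
Crossovers in the vg–b interval produce the single-crossover classes b + vg and + c + (38 + 49 = 87) plus the double crossovers (5).
RF(vg–b) = (87 + 5) / 500 = 92/500 = 0.1840 → 18.4 centimorgans.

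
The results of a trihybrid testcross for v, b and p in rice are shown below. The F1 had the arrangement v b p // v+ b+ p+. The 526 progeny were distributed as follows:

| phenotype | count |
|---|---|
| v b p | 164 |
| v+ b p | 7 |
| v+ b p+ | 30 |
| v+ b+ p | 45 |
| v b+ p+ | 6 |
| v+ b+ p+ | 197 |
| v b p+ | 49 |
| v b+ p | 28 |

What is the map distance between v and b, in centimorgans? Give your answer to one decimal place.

The two rarest classes, v+ b p and v b+ p+, are the double crossovers. Comparing them with the parentals, only the v allele has switched, so v is the middle locus and the order is b – v – p.
Crossovers in the b–v interval produce the single-crossover classes v b+ p and v+ b p+ (28 + 30 = 58) plus the double crossovers (13).
RF(b–v) = (58 + 13) / 526 = 71/526 = 0.1350 → 13.5 centimorgans.

13.5 centimorgans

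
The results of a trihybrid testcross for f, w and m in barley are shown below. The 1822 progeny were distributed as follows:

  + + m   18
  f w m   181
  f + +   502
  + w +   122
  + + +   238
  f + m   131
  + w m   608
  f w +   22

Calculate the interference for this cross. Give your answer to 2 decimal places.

The two most frequent reciprocal classes, f + + and + w m, are the parental types, so the F1 was f + + / + w m.
The two rarest classes, f w + and + + m, are the double crossovers. Comparing them with the parentals, only the w allele has switched, so w is the middle locus and the order is f – w – m.
f–w: (419 + 40)/1822 = 0.2519; w–m: (253 + 40)/1822 = 0.1608.
Expected DCO frequency = 0.2519 × 0.1608 ≈ 0.04051; observed = 40/1822 ≈ 0.02195.
Coefficient of coincidence = 0.02195/0.04051 ≈ 0.54; interference = 1 − 0.54 = 0.46.

0.46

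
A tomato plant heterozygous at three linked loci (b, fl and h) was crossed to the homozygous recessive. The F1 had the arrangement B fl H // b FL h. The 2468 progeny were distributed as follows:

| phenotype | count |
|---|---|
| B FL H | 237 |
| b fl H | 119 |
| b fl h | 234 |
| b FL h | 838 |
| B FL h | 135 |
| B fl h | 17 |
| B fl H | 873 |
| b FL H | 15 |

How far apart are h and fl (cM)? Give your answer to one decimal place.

20.4 cM

The two rarest classes, B fl h and b FL H, are the double crossovers. Comparing them with the parentals, only the h allele has switched, so h is the middle locus and the order is fl – h – b.
Crossovers in the fl–h interval produce the single-crossover classes B FL H and b fl h (237 + 234 = 471) plus the double crossovers (32).
RF(fl–h) = (471 + 32) / 2468 = 503/2468 = 0.2038 → 20.4 cM.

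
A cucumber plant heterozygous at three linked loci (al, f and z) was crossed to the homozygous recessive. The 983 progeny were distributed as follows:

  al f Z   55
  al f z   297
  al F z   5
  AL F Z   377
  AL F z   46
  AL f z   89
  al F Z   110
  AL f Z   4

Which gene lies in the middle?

The two most frequent reciprocal classes, al f z and AL F Z, are the parental types, so the F1 was al f z / AL F Z.
The two rarest classes, al F z and AL f Z, are the double crossovers. Comparing them with the parentals, only the f allele has switched, so f is the middle locus and the order is al – f – z.

f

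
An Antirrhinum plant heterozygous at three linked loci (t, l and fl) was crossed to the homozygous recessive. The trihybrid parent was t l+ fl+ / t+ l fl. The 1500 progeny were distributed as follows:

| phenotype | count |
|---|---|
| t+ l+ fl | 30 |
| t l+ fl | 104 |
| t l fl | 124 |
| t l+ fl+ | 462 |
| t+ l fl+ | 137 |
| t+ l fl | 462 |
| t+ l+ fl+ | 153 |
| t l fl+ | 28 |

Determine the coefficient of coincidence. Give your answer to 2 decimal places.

The two rarest classes, t l fl+ and t+ l+ fl, are the double crossovers. Comparing them with the parentals, only the l allele has switched, so l is the middle locus and the order is t – l – fl.
t–l: (277 + 58)/1500 = 0.2233; l–fl: (241 + 58)/1500 = 0.1993.
Expected DCO frequency = 0.2233 × 0.1993 ≈ 0.04450; observed = 58/1500 ≈ 0.03867.
Coefficient of coincidence = 0.03867/0.04450 ≈ 0.87.

0.87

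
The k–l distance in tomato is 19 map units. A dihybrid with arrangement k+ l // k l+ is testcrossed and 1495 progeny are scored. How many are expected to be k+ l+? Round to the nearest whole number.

A map distance of 19 map units corresponds to a recombination frequency of 0.190.
The F1 is k+ l / k l+, so k+ l+ is a recombinant gamete class with expected frequency r/2 = 0.190/2 = 0.0950.
Expected number = 0.0950 × 1495 = 142.03 ≈ 142.

142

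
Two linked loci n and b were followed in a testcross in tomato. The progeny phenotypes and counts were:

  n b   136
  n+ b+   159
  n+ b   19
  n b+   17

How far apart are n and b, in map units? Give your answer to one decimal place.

10.9 map units

The two most frequent classes, n+ b+ (159) and n b (136), are the parental types, so the F1 was n+ b+ / n b.
The recombinant classes are n+ b and n b+: 19 + 17 = 36.
Recombination frequency = 36/331 = 0.1088 ≈ 10.9%, i.e. 10.9 map units.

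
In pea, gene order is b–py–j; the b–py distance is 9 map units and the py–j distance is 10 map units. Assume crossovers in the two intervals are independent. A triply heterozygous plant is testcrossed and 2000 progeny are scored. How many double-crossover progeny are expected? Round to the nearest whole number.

18

Map distances give recombination frequencies of 0.090 and 0.100 for the two intervals.
With no interference, expected double-crossover frequency = 0.090 × 0.100 = 0.00900.
Expected number = 0.00900 × 2000 = 18.00 ≈ 18.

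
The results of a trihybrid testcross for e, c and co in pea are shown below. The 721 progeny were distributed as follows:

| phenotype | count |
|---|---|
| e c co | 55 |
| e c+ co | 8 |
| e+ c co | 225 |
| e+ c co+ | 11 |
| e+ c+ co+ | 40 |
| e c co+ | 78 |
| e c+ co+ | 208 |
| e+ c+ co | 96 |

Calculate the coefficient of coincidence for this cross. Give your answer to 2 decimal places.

The two most frequent reciprocal classes, e c+ co+ and e+ c co, are the parental types, so the F1 was e c+ co+ / e+ c co.
The two rarest classes, e c+ co and e+ c co+, are the double crossovers. Comparing them with the parentals, only the co allele has switched, so co is the middle locus and the order is e – co – c.
e–co: (95 + 19)/721 = 0.1581; co–c: (174 + 19)/721 = 0.2677.
Expected DCO frequency = 0.1581 × 0.2677 ≈ 0.04232; observed = 19/721 ≈ 0.02635.
Coefficient of coincidence = 0.02635/0.04232 ≈ 0.62.

0.62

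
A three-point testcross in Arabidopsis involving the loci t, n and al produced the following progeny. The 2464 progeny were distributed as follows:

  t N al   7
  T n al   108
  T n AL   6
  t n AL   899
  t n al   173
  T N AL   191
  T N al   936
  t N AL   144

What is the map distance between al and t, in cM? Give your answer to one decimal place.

The two most frequent reciprocal classes, t n AL and T N al, are the parental types, so the F1 was t n AL / T N al.
The two rarest classes, T n AL and t N al, are the double crossovers. Comparing them with the parentals, only the t allele has switched, so t is the middle locus and the order is n – t – al.
Crossovers in the t–al interval produce the single-crossover classes t n al and T N AL (173 + 191 = 364) plus the double crossovers (13).
RF(t–al) = (364 + 13) / 2464 = 377/2464 = 0.1530 → 15.3 cM.

15.3 cM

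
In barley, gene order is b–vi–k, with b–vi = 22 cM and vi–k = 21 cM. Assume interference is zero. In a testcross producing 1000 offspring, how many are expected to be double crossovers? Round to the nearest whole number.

46

Map distances give recombination frequencies of 0.220 and 0.210 for the two intervals.
With no interference, expected double-crossover frequency = 0.220 × 0.210 = 0.04620.
Expected number = 0.04620 × 1000 = 46.20 ≈ 46.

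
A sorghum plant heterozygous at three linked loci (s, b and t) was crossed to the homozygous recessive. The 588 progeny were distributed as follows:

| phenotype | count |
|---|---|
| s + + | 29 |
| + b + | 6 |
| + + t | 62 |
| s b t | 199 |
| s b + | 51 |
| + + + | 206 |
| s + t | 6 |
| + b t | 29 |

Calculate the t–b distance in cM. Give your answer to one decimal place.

The two most frequent reciprocal classes, s b t and + + +, are the parental types, so the F1 was s b t / + + +.
The two rarest classes, s + t and + b +, are the double crossovers. Comparing them with the parentals, only the b allele has switched, so b is the middle locus and the order is t – b – s.
Crossovers in the t–b interval produce the single-crossover classes s b + and + + t (51 + 62 = 113) plus the double crossovers (12).
RF(t–b) = (113 + 12) / 588 = 125/588 = 0.2126 → 21.3 cM.

21.3 cM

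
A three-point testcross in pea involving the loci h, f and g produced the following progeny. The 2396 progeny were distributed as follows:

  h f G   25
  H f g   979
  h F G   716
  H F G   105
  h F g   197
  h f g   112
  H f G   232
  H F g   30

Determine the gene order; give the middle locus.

The two most frequent reciprocal classes, H f g and h F G, are the parental types, so the F1 was H f g / h F G.
The two rarest classes, H F g and h f G, are the double crossovers. Comparing them with the parentals, only the f allele has switched, so f is the middle locus and the order is h – f – g.

f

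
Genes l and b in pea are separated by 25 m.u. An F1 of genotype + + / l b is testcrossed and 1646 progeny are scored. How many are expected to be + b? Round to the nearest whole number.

206

A map distance of 25 m.u. corresponds to a recombination frequency of 0.250.
The F1 is + + / l b, so + b is a recombinant gamete class with expected frequency r/2 = 0.250/2 = 0.1250.
Expected number = 0.1250 × 1646 = 205.75 ≈ 206.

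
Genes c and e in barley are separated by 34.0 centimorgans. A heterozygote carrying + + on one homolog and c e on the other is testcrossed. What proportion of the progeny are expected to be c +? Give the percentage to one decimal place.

A map distance of 34.0 centimorgans corresponds to a recombination frequency of 0.340.
The F1 is + + / c e, so c + is a recombinant gamete class with expected frequency r/2 = 0.340/2 = 0.1700.
That is 0.1700 = 17.0% of the progeny.

17.0%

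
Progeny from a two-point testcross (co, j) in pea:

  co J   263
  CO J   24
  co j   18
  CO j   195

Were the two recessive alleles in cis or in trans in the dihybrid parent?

trans

The two most frequent classes are CO j (195) and co J (263); these are the parental (non-recombinant) types.
So the F1 carried CO j on one chromosome and co J on the other — the recessive alleles are on opposite chromosomes (trans / repulsion).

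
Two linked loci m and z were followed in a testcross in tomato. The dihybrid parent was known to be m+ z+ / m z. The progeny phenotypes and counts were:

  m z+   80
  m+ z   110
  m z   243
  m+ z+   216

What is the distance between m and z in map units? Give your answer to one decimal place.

29.3 map units

The recombinant classes are m+ z and m z+: 110 + 80 = 190.
Recombination frequency = 190/649 = 0.2928 ≈ 29.3%, i.e. 29.3 map units.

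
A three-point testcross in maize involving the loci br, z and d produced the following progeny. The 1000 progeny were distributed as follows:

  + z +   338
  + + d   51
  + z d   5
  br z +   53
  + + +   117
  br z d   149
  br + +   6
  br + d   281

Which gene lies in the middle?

d

The two most frequent reciprocal classes, br + d and + z +, are the parental types, so the F1 was br + d / + z +.
The two rarest classes, br + + and + z d, are the double crossovers. Comparing them with the parentals, only the d allele has switched, so d is the middle locus and the order is br – d – z.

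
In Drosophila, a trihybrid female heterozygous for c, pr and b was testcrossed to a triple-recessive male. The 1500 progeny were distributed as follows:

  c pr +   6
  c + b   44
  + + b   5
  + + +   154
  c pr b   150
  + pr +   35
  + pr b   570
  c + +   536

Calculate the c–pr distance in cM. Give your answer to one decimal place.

The two most frequent reciprocal classes, c + + and + pr b, are the parental types, so the F1 was c + + / + pr b.
The two rarest classes, c pr + and + + b, are the double crossovers. Comparing them with the parentals, only the pr allele has switched, so pr is the middle locus and the order is c – pr – b.
Crossovers in the c–pr interval produce the single-crossover classes + + + and c pr b (154 + 150 = 304) plus the double crossovers (11).
RF(c–pr) = (304 + 11) / 1500 = 315/1500 = 0.2100 → 21.0 cM.

21.0 cM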